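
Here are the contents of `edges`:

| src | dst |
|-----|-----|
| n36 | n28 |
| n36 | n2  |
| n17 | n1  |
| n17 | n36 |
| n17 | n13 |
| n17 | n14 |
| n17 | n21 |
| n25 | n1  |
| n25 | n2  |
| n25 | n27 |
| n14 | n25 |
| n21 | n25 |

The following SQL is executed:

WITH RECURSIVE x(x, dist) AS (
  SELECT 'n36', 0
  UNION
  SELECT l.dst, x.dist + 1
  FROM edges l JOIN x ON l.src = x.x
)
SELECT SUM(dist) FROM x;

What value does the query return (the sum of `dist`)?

2

Base: (n36, dist=0).
Iteration 1: edges from {n36} -> (n2, dist=1), (n28, dist=1).
Iteration 2: no outgoing edges from {n2,n28}; recursion stops.
SUM(dist) = 0 + 1 + 1 = 2.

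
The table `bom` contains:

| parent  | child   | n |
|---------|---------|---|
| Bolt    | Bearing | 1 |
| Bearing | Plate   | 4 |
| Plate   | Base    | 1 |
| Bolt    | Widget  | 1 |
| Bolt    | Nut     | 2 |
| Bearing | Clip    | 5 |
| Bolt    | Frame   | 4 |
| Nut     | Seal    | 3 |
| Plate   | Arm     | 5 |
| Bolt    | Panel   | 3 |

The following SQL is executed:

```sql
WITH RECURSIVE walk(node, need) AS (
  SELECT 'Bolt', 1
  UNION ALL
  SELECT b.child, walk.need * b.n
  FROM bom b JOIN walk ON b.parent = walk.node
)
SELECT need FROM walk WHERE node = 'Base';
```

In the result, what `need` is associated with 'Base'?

Base: (Bolt, need=1).
Iteration 1: components of {Bolt} -> Bearing = 1*1 = 1, Frame = 1*4 = 4, Nut = 1*2 = 2, Panel = 1*3 = 3, Widget = 1*1 = 1.
Iteration 2: components of {Bearing,Frame,Nut,Panel,Widget} -> Clip = 1*5 = 5, Plate = 1*4 = 4, Seal = 2*3 = 6.
Iteration 3: components of {Clip,Plate,Seal} -> Arm = 4*5 = 20, Base = 4*1 = 4.
Iteration 4: no further components; recursion stops.

4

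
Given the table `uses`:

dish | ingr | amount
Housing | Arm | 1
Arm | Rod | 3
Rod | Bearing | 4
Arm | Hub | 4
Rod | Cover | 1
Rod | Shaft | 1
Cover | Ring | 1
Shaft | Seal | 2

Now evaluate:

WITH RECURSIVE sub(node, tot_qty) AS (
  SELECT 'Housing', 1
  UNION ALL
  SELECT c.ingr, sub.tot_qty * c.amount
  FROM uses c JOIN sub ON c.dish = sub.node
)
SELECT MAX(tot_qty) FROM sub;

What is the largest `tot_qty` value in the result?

12

Base: (Housing, tot_qty=1).
Iteration 1: components of {Housing} -> Arm = 1*1 = 1.
Iteration 2: components of {Arm} -> Hub = 1*4 = 4, Rod = 1*3 = 3.
Iteration 3: components of {Hub,Rod} -> Bearing = 3*4 = 12, Cover = 3*1 = 3, Shaft = 3*1 = 3.
Iteration 4: components of {Bearing,Cover,Shaft} -> Ring = 3*1 = 3, Seal = 3*2 = 6.
Iteration 5: no further components; recursion stops.
tot_qty values: 1, 1, 3, 4, 12, 3, 3, 3, 6; the maximum is 12.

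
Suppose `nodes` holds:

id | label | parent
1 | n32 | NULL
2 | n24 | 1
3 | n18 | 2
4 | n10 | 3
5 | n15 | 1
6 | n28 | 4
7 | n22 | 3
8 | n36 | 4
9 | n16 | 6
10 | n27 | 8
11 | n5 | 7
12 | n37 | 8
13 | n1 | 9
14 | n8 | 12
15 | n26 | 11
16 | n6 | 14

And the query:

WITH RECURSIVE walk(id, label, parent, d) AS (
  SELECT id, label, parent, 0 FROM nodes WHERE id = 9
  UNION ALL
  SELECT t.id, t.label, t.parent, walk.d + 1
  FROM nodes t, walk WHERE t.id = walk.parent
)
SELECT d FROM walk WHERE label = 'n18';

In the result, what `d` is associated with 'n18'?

3

Base: id=9 (n16), parent=6, d 0.
Iteration 1: join on id=6 -> n28 (id 6, parent=4, d 1).
Iteration 2: join on id=4 -> n10 (id 4, parent=3, d 2).
Iteration 3: join on id=3 -> n18 (id 3, parent=2, d 3).
Iteration 4: join on id=2 -> n24 (id 2, parent=1, d 4).
Iteration 5: join on id=1 -> n32 (id 1, parent=NULL, d 5).
Iteration 6: parent is NULL; no match; recursion stops.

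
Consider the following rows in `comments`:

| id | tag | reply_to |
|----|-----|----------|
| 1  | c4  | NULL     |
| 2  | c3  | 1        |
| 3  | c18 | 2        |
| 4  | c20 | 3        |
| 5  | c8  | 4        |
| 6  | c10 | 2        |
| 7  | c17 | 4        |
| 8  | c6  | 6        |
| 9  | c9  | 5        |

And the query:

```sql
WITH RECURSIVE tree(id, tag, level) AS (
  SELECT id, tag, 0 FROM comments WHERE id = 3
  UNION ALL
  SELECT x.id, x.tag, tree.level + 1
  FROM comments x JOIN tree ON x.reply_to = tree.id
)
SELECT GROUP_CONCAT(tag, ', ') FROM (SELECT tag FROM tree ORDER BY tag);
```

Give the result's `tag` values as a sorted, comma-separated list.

Base: id=3 (c18) at level 0.
Iteration 1: rows with reply_to in {3} -> c20 (id 4, level 1).
Iteration 2: rows with reply_to in {4} -> c8 (id 5, level 2), c17 (id 7, level 2).
Iteration 3: rows with reply_to in {5,7} -> c9 (id 9, level 3).
Iteration 4: no rows with reply_to in {9}; recursion stops.

c17, c18, c20, c8, c9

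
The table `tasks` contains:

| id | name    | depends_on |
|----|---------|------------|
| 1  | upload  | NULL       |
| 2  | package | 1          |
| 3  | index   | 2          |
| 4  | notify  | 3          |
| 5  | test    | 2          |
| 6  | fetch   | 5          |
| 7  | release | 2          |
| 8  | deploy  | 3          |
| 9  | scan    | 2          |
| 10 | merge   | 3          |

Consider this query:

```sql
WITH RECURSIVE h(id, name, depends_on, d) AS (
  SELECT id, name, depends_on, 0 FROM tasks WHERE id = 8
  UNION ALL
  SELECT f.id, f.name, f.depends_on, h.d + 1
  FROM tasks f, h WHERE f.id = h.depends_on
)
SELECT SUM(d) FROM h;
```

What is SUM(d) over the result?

Base: id=8 (deploy), depends_on=3, d 0.
Iteration 1: join on id=3 -> index (id 3, depends_on=2, d 1).
Iteration 2: join on id=2 -> package (id 2, depends_on=1, d 2).
Iteration 3: join on id=1 -> upload (id 1, depends_on=NULL, d 3).
Iteration 4: depends_on is NULL; no match; recursion stops.
SUM(d) = 0 + 1 + 2 + 3 = 6.

6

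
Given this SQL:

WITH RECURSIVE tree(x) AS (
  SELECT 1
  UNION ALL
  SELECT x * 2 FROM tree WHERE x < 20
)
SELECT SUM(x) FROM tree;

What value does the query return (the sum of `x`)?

Base: x=1.
Iteration 1: 1 < 20 holds -> x = 1 * 2 = 2.
Iteration 2: 2 < 20 holds -> x = 2 * 2 = 4.
Iteration 3: 4 < 20 holds -> x = 4 * 2 = 8.
Iteration 4: 8 < 20 holds -> x = 8 * 2 = 16.
Iteration 5: 16 < 20 holds -> x = 16 * 2 = 32.
Iteration 6: 32 < 20 fails; recursion stops.
SUM(x) = 1 + 2 + 4 + 8 + 16 + 32 = 63.

63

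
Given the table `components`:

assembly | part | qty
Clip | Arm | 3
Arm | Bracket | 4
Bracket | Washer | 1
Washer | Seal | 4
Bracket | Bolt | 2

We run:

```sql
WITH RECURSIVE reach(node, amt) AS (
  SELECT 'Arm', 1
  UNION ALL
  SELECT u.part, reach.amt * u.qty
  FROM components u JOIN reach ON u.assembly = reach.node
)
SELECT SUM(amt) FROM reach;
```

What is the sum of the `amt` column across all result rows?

33

Base: (Arm, amt=1).
Iteration 1: components of {Arm} -> Bracket = 1*4 = 4.
Iteration 2: components of {Bracket} -> Bolt = 4*2 = 8, Washer = 4*1 = 4.
Iteration 3: components of {Bolt,Washer} -> Seal = 4*4 = 16.
Iteration 4: no further components; recursion stops.
SUM(amt) = 1 + 4 + 4 + 8 + 16 = 33.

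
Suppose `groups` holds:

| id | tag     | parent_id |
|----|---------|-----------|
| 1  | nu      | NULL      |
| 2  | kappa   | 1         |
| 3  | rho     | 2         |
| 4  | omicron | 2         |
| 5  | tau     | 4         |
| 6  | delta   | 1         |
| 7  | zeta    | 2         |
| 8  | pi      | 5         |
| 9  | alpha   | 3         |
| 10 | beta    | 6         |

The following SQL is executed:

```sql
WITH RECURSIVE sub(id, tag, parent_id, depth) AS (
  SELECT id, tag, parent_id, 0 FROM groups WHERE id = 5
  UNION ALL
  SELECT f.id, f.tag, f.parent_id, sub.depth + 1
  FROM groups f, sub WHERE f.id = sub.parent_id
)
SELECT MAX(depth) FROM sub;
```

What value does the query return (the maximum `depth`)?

Base: id=5 (tau), parent_id=4, depth 0.
Iteration 1: join on id=4 -> omicron (id 4, parent_id=2, depth 1).
Iteration 2: join on id=2 -> kappa (id 2, parent_id=1, depth 2).
Iteration 3: join on id=1 -> nu (id 1, parent_id=NULL, depth 3).
Iteration 4: parent_id is NULL; no match; recursion stops.
depth values: 0, 1, 2, 3; the maximum is 3.

3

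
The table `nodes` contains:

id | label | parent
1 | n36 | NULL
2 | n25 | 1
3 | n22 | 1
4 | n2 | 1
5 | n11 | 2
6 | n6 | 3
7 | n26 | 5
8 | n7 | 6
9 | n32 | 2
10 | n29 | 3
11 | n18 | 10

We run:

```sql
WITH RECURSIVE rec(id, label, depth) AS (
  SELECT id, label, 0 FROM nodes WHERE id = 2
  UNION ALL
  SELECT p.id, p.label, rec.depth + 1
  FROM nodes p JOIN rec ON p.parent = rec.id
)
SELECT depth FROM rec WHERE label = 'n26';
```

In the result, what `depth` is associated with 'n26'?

Base: id=2 (n25) at depth 0.
Iteration 1: rows with parent in {2} -> n11 (id 5, depth 1), n32 (id 9, depth 1).
Iteration 2: rows with parent in {5,9} -> n26 (id 7, depth 2).
Iteration 3: no rows with parent in {7}; recursion stops.

2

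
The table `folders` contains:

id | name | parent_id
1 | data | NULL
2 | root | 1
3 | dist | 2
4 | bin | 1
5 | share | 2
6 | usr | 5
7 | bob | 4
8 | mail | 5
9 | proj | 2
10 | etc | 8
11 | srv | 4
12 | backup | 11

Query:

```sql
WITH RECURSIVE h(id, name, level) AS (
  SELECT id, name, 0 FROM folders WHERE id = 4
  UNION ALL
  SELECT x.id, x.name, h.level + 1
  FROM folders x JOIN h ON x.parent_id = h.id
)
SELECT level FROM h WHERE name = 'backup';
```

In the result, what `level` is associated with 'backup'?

2

Base: id=4 (bin) at level 0.
Iteration 1: rows with parent_id in {4} -> bob (id 7, level 1), srv (id 11, level 1).
Iteration 2: rows with parent_id in {7,11} -> backup (id 12, level 2).
Iteration 3: no rows with parent_id in {12}; recursion stops.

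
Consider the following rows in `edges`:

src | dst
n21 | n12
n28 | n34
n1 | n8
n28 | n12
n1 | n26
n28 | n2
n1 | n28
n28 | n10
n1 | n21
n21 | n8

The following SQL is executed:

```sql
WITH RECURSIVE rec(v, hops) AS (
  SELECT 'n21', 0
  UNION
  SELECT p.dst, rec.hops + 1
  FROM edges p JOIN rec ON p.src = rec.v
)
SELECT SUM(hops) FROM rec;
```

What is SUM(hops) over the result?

Base: (n21, hops=0).
Iteration 1: edges from {n21} -> (n12, hops=1), (n8, hops=1).
Iteration 2: no outgoing edges from {n12,n8}; recursion stops.
SUM(hops) = 0 + 1 + 1 = 2.

2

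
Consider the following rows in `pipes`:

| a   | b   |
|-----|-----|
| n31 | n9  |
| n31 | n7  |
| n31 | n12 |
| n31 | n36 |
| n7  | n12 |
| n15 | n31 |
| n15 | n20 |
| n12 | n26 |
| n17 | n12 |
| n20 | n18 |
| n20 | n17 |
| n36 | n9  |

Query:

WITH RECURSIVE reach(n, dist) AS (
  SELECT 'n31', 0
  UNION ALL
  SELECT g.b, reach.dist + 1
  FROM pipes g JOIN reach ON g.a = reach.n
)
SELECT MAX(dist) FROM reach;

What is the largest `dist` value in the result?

3

Base: (n31, dist=0).
Iteration 1: edges from {n31} -> (n12, dist=1), (n36, dist=1), (n7, dist=1), (n9, dist=1).
Iteration 2: edges from {n12,n36,n7,n9} -> (n12, dist=2), (n26, dist=2), (n9, dist=2).
Iteration 3: edges from {n12,n26,n9} -> (n26, dist=3).
Iteration 4: no outgoing edges from {n26}; recursion stops.
dist values: 0, 1, 1, 1, 1, 2, 2, 2, 3; the maximum is 3.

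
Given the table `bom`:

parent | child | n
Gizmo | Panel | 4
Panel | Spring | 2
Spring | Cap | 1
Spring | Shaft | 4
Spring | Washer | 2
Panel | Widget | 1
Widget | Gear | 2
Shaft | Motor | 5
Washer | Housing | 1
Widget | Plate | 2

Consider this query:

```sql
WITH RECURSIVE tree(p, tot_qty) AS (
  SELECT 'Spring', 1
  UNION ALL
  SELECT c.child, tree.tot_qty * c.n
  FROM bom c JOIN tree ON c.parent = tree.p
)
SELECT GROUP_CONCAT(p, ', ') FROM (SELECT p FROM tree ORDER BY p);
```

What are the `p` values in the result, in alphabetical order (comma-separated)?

Base: (Spring, tot_qty=1).
Iteration 1: components of {Spring} -> Cap = 1*1 = 1, Shaft = 1*4 = 4, Washer = 1*2 = 2.
Iteration 2: components of {Cap,Shaft,Washer} -> Housing = 2*1 = 2, Motor = 4*5 = 20.
Iteration 3: no further components; recursion stops.

Cap, Housing, Motor, Shaft, Spring, Washer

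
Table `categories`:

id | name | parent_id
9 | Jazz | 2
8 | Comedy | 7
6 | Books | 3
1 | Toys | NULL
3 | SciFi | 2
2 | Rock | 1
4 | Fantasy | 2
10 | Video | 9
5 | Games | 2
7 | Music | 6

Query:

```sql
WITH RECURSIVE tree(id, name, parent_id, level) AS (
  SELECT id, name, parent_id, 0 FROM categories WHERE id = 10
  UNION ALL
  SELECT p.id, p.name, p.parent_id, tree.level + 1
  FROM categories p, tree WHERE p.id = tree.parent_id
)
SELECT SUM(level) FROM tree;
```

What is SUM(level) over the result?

6

Base: id=10 (Video), parent_id=9, level 0.
Iteration 1: join on id=9 -> Jazz (id 9, parent_id=2, level 1).
Iteration 2: join on id=2 -> Rock (id 2, parent_id=1, level 2).
Iteration 3: join on id=1 -> Toys (id 1, parent_id=NULL, level 3).
Iteration 4: parent_id is NULL; no match; recursion stops.
SUM(level) = 0 + 1 + 2 + 3 = 6.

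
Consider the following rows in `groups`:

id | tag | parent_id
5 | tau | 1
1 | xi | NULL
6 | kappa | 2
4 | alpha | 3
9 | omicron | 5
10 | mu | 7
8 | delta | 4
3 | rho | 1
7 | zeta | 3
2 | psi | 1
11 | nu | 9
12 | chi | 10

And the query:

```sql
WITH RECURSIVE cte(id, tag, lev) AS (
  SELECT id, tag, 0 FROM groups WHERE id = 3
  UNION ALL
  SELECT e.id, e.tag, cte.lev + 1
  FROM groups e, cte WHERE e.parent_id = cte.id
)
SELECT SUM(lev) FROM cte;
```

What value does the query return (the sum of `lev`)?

Base: id=3 (rho) at lev 0.
Iteration 1: rows with parent_id in {3} -> alpha (id 4, lev 1), zeta (id 7, lev 1).
Iteration 2: rows with parent_id in {4,7} -> delta (id 8, lev 2), mu (id 10, lev 2).
Iteration 3: rows with parent_id in {8,10} -> chi (id 12, lev 3).
Iteration 4: no rows with parent_id in {12}; recursion stops.
SUM(lev) = 0 + 1 + 1 + 2 + 2 + 3 = 9.

9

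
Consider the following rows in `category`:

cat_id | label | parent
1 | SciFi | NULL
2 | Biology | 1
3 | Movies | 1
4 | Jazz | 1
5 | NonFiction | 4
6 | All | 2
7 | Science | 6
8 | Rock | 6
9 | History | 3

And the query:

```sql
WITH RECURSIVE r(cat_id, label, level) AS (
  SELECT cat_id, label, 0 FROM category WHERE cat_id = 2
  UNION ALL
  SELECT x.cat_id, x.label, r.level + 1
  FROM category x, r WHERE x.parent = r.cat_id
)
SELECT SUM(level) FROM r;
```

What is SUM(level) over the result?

Base: cat_id=2 (Biology) at level 0.
Iteration 1: rows with parent in {2} -> All (id 6, level 1).
Iteration 2: rows with parent in {6} -> Science (id 7, level 2), Rock (id 8, level 2).
Iteration 3: no rows with parent in {7,8}; recursion stops.
SUM(level) = 0 + 1 + 2 + 2 = 5.

5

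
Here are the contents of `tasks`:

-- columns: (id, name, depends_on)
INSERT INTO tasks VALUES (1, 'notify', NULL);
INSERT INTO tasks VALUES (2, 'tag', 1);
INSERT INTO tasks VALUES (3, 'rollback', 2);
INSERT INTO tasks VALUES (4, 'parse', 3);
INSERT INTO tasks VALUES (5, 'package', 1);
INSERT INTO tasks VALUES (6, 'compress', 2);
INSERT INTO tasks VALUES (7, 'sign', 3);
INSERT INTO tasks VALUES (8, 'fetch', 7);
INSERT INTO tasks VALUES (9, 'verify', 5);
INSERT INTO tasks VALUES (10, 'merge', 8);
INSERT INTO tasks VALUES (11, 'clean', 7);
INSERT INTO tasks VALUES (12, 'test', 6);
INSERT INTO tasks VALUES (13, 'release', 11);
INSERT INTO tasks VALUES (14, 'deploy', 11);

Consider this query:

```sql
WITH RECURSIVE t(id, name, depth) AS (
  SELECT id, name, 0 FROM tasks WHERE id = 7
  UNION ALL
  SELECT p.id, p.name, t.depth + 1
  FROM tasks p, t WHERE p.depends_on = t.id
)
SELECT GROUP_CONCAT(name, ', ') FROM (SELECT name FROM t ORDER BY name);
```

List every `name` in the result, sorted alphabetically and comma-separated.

clean, deploy, fetch, merge, release, sign

Base: id=7 (sign) at depth 0.
Iteration 1: rows with depends_on in {7} -> fetch (id 8, depth 1), clean (id 11, depth 1).
Iteration 2: rows with depends_on in {8,11} -> merge (id 10, depth 2), release (id 13, depth 2), deploy (id 14, depth 2).
Iteration 3: no rows with depends_on in {10,13,14}; recursion stops.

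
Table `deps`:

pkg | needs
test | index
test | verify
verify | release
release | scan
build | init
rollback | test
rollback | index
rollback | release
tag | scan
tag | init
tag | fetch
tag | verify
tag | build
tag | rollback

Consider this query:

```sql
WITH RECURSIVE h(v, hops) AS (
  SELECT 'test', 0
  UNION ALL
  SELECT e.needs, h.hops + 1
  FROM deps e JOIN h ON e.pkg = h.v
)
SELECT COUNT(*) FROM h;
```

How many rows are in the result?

5

Base: (test, hops=0).
Iteration 1: edges from {test} -> (index, hops=1), (verify, hops=1).
Iteration 2: edges from {index,verify} -> (release, hops=2).
Iteration 3: edges from {release} -> (scan, hops=3).
Iteration 4: no outgoing edges from {scan}; recursion stops.
Total rows emitted: 5.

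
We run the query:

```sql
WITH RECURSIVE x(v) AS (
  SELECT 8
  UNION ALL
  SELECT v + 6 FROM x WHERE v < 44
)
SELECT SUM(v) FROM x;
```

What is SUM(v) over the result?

Base: v=8.
Iteration 1: 8 < 44 holds -> v = 8 + 6 = 14.
Iteration 2: 14 < 44 holds -> v = 14 + 6 = 20.
Iteration 3: 20 < 44 holds -> v = 20 + 6 = 26.
Iteration 4: 26 < 44 holds -> v = 26 + 6 = 32.
Iteration 5: 32 < 44 holds -> v = 32 + 6 = 38.
Iteration 6: 38 < 44 holds -> v = 38 + 6 = 44.
Iteration 7: 44 < 44 fails; recursion stops.
SUM(v) = 8 + 14 + 20 + 26 + 32 + 38 + 44 = 182.

182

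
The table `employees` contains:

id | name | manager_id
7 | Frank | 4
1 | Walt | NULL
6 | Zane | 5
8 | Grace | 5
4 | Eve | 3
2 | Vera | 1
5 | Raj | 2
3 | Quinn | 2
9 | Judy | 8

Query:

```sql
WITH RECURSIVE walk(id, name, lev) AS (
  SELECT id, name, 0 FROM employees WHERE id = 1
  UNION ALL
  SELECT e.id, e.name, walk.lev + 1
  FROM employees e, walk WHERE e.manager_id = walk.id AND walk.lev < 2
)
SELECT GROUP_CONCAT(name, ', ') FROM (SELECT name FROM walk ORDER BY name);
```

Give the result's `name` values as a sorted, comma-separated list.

Quinn, Raj, Vera, Walt

Base: id=1 (Walt) at lev 0.
Iteration 1: rows with manager_id in {1} -> Vera (id 2, lev 1).
Iteration 2: rows with manager_id in {2} -> Quinn (id 3, lev 2), Raj (id 5, lev 2).
Iteration 3: lev < 2 fails for all current rows; recursion stops.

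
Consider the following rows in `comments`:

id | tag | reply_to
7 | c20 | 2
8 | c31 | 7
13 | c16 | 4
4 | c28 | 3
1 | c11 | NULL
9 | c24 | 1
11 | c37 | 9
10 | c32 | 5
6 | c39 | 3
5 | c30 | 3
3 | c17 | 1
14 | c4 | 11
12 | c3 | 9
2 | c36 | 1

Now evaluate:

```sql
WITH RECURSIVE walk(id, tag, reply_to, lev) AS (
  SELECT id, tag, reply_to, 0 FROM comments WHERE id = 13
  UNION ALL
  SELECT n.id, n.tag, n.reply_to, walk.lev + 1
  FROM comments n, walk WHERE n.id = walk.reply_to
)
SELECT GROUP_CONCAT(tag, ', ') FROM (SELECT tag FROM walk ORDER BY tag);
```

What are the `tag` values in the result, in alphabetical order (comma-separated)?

Base: id=13 (c16), reply_to=4, lev 0.
Iteration 1: join on id=4 -> c28 (id 4, reply_to=3, lev 1).
Iteration 2: join on id=3 -> c17 (id 3, reply_to=1, lev 2).
Iteration 3: join on id=1 -> c11 (id 1, reply_to=NULL, lev 3).
Iteration 4: reply_to is NULL; no match; recursion stops.

c11, c16, c17, c28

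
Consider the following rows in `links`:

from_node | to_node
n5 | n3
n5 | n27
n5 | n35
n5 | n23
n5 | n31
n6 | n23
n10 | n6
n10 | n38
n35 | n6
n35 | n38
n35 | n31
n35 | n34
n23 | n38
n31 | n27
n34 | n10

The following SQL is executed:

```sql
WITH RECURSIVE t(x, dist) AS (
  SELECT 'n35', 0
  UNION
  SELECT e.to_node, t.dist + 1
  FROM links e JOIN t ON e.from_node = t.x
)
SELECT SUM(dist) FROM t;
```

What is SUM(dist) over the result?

Base: (n35, dist=0).
Iteration 1: edges from {n35} -> (n31, dist=1), (n34, dist=1), (n38, dist=1), (n6, dist=1).
Iteration 2: edges from {n31,n34,n38,n6} -> (n10, dist=2), (n23, dist=2), (n27, dist=2).
Iteration 3: edges from {n10,n23,n27} -> (n38, dist=3), (n6, dist=3). [UNION drops 1 duplicate row(s)]
Iteration 4: edges from {n38,n6} -> (n23, dist=4).
Iteration 5: edges from {n23} -> (n38, dist=5).
Iteration 6: no outgoing edges from {n38}; recursion stops.
SUM(dist) = 0 + 1 + 1 + 1 + 1 + 2 + 2 + 2 + 3 + 3 + 4 + 5 = 25.

25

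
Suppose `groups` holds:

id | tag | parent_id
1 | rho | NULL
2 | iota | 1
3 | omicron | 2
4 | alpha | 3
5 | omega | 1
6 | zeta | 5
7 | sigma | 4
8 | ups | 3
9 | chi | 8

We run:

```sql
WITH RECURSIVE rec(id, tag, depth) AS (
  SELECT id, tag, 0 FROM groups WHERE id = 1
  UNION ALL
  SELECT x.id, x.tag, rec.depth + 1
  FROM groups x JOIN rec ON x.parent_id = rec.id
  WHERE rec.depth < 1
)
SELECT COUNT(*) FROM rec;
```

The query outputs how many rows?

Base: id=1 (rho) at depth 0.
Iteration 1: rows with parent_id in {1} -> iota (id 2, depth 1), omega (id 5, depth 1).
Iteration 2: depth < 1 fails for all current rows; recursion stops.
Total rows emitted: 3.

3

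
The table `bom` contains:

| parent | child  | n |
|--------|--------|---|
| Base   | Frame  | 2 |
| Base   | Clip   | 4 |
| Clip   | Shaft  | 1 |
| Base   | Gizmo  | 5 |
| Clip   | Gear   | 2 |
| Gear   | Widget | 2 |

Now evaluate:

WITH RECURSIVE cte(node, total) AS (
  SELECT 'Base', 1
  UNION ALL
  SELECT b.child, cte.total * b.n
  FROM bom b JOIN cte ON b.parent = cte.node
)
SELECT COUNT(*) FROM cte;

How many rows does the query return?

Base: (Base, total=1).
Iteration 1: components of {Base} -> Clip = 1*4 = 4, Frame = 1*2 = 2, Gizmo = 1*5 = 5.
Iteration 2: components of {Clip,Frame,Gizmo} -> Gear = 4*2 = 8, Shaft = 4*1 = 4.
Iteration 3: components of {Gear,Shaft} -> Widget = 8*2 = 16.
Iteration 4: no further components; recursion stops.
Total rows emitted: 7.

7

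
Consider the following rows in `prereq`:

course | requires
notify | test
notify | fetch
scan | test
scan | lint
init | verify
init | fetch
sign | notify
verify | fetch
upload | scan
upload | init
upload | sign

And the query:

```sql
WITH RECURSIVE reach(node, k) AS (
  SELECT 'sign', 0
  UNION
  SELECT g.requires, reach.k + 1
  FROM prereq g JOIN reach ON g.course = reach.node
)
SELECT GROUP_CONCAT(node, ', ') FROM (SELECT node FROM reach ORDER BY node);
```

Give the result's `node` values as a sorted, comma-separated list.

fetch, notify, sign, test

Base: (sign, k=0).
Iteration 1: edges from {sign} -> (notify, k=1).
Iteration 2: edges from {notify} -> (fetch, k=2), (test, k=2).
Iteration 3: no outgoing edges from {fetch,test}; recursion stops.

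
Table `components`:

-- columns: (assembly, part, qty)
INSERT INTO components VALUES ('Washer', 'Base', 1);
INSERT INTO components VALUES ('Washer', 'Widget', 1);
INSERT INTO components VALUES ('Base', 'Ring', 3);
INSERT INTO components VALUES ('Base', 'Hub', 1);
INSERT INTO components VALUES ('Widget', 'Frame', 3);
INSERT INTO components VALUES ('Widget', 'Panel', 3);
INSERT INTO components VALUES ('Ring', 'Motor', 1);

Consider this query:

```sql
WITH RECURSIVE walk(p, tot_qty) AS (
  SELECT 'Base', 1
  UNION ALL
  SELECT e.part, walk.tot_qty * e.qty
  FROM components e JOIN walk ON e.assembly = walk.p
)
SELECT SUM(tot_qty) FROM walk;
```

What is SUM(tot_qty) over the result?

8

Base: (Base, tot_qty=1).
Iteration 1: components of {Base} -> Hub = 1*1 = 1, Ring = 1*3 = 3.
Iteration 2: components of {Hub,Ring} -> Motor = 3*1 = 3.
Iteration 3: no further components; recursion stops.
SUM(tot_qty) = 1 + 3 + 1 + 3 = 8.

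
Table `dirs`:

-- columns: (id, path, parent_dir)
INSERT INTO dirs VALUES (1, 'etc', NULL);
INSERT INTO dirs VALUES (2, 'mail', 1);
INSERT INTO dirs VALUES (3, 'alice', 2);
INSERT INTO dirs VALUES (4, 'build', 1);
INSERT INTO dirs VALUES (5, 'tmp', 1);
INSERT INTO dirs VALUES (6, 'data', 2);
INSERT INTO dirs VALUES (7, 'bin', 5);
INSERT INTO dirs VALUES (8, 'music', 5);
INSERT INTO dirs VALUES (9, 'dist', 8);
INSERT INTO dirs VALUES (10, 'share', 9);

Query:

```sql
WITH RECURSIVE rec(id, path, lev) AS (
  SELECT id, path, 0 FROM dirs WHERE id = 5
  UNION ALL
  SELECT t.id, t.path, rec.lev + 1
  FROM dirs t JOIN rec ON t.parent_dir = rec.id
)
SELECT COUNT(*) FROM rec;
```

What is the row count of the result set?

Base: id=5 (tmp) at lev 0.
Iteration 1: rows with parent_dir in {5} -> bin (id 7, lev 1), music (id 8, lev 1).
Iteration 2: rows with parent_dir in {7,8} -> dist (id 9, lev 2).
Iteration 3: rows with parent_dir in {9} -> share (id 10, lev 3).
Iteration 4: no rows with parent_dir in {10}; recursion stops.
Total rows emitted: 5.

5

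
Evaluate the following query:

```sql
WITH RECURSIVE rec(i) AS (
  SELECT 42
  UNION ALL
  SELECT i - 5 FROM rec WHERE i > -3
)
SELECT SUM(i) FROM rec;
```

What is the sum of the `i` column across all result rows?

Base: i=42.
Iteration 1: 42 > -3 holds -> i = 42 - 5 = 37.
Iteration 2: 37 > -3 holds -> i = 37 - 5 = 32.
Iteration 3: 32 > -3 holds -> i = 32 - 5 = 27.
Iteration 4: 27 > -3 holds -> i = 27 - 5 = 22.
Iteration 5: 22 > -3 holds -> i = 22 - 5 = 17.
Iteration 6: 17 > -3 holds -> i = 17 - 5 = 12.
Iteration 7: 12 > -3 holds -> i = 12 - 5 = 7.
Iteration 8: 7 > -3 holds -> i = 7 - 5 = 2.
Iteration 9: 2 > -3 holds -> i = 2 - 5 = -3.
Iteration 10: -3 > -3 fails; recursion stops.
SUM(i) = 42 + 37 + 32 + 27 + 22 + 17 + 12 + 7 + 2 + -3 = 195.

195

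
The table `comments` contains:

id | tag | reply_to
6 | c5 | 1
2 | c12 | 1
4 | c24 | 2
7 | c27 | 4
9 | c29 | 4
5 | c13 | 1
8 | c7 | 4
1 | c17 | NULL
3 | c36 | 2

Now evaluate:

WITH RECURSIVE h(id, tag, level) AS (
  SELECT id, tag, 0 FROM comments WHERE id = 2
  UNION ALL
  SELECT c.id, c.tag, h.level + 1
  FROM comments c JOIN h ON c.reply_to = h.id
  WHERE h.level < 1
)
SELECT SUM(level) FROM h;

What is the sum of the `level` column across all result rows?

Base: id=2 (c12) at level 0.
Iteration 1: rows with reply_to in {2} -> c36 (id 3, level 1), c24 (id 4, level 1).
Iteration 2: level < 1 fails for all current rows; recursion stops.
SUM(level) = 0 + 1 + 1 = 2.

2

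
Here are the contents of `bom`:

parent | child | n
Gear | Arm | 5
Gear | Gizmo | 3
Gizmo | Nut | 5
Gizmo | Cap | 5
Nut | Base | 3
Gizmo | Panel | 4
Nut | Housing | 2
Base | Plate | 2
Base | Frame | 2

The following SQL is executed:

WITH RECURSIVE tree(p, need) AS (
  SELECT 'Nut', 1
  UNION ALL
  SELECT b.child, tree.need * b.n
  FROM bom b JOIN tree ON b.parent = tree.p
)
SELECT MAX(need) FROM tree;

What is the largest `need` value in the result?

Base: (Nut, need=1).
Iteration 1: components of {Nut} -> Base = 1*3 = 3, Housing = 1*2 = 2.
Iteration 2: components of {Base,Housing} -> Frame = 3*2 = 6, Plate = 3*2 = 6.
Iteration 3: no further components; recursion stops.
need values: 1, 3, 2, 6, 6; the maximum is 6.

6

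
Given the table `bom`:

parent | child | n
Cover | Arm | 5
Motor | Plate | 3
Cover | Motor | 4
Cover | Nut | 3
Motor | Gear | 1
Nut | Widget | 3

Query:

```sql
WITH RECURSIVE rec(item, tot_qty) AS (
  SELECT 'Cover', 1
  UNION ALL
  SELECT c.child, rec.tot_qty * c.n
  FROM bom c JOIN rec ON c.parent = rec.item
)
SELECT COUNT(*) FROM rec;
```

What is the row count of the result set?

7

Base: (Cover, tot_qty=1).
Iteration 1: components of {Cover} -> Arm = 1*5 = 5, Motor = 1*4 = 4, Nut = 1*3 = 3.
Iteration 2: components of {Arm,Motor,Nut} -> Gear = 4*1 = 4, Plate = 4*3 = 12, Widget = 3*3 = 9.
Iteration 3: no further components; recursion stops.
Total rows emitted: 7.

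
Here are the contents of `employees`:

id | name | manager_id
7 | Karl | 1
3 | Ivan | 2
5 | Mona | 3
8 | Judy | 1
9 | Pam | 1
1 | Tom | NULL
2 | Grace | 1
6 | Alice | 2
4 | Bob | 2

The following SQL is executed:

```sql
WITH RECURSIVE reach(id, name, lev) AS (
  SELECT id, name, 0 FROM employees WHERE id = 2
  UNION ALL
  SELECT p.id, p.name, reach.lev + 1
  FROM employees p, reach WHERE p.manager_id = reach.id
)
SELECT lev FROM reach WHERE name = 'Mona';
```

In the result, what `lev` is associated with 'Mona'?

2

Base: id=2 (Grace) at lev 0.
Iteration 1: rows with manager_id in {2} -> Ivan (id 3, lev 1), Bob (id 4, lev 1), Alice (id 6, lev 1).
Iteration 2: rows with manager_id in {3,4,6} -> Mona (id 5, lev 2).
Iteration 3: no rows with manager_id in {5}; recursion stops.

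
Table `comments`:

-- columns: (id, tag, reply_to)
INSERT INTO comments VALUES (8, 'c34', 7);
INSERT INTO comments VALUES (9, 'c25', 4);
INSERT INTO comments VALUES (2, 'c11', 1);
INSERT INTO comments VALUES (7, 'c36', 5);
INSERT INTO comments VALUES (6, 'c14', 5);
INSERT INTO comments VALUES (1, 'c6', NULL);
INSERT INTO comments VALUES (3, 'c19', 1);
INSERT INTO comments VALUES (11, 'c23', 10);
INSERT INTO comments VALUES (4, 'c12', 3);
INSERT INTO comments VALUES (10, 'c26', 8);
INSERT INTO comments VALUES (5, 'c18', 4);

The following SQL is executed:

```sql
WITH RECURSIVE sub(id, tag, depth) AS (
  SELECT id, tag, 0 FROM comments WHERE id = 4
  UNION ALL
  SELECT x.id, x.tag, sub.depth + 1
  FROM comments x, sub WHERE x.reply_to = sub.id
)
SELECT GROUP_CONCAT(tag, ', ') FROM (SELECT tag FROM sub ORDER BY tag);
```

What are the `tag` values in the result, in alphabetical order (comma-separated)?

c12, c14, c18, c23, c25, c26, c34, c36

Base: id=4 (c12) at depth 0.
Iteration 1: rows with reply_to in {4} -> c18 (id 5, depth 1), c25 (id 9, depth 1).
Iteration 2: rows with reply_to in {5,9} -> c14 (id 6, depth 2), c36 (id 7, depth 2).
Iteration 3: rows with reply_to in {6,7} -> c34 (id 8, depth 3).
Iteration 4: rows with reply_to in {8} -> c26 (id 10, depth 4).
Iteration 5: rows with reply_to in {10} -> c23 (id 11, depth 5).
Iteration 6: no rows with reply_to in {11}; recursion stops.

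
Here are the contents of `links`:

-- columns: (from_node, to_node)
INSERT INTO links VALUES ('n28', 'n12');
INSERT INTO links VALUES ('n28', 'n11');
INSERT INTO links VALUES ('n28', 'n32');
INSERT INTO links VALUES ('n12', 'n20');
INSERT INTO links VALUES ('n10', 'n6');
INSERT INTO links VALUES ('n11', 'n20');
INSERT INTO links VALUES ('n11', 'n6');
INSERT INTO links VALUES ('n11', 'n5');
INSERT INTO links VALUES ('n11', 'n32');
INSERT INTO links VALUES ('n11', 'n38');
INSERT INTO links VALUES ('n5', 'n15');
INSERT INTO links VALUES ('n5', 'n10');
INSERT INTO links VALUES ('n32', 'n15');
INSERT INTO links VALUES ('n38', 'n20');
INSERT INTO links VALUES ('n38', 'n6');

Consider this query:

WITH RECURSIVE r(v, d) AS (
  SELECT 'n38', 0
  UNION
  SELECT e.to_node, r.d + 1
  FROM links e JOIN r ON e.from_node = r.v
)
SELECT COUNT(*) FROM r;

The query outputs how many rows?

Base: (n38, d=0).
Iteration 1: edges from {n38} -> (n20, d=1), (n6, d=1).
Iteration 2: no outgoing edges from {n20,n6}; recursion stops.
Total rows emitted: 3.

3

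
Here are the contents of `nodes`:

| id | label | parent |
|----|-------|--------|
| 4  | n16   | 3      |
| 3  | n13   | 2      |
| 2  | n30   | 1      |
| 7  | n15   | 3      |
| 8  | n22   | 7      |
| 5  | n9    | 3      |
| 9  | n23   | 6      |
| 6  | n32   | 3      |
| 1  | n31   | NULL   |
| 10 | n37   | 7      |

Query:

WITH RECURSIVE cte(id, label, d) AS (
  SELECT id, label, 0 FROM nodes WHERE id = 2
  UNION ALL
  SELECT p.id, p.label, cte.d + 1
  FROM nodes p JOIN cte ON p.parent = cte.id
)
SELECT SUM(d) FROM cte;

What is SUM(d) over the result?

18

Base: id=2 (n30) at d 0.
Iteration 1: rows with parent in {2} -> n13 (id 3, d 1).
Iteration 2: rows with parent in {3} -> n16 (id 4, d 2), n9 (id 5, d 2), n32 (id 6, d 2), n15 (id 7, d 2).
Iteration 3: rows with parent in {4,5,6,7} -> n22 (id 8, d 3), n23 (id 9, d 3), n37 (id 10, d 3).
Iteration 4: no rows with parent in {8,9,10}; recursion stops.
SUM(d) = 0 + 1 + 2 + 2 + 2 + 2 + 3 + 3 + 3 = 18.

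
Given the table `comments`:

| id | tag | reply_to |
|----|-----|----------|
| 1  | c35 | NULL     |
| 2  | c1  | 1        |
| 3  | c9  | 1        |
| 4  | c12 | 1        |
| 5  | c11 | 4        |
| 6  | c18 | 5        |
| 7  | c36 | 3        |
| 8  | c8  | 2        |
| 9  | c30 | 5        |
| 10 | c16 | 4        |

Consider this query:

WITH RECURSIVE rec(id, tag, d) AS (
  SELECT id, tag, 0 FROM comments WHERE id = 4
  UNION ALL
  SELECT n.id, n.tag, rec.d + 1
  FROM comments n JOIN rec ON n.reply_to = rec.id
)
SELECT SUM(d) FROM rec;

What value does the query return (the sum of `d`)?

6

Base: id=4 (c12) at d 0.
Iteration 1: rows with reply_to in {4} -> c11 (id 5, d 1), c16 (id 10, d 1).
Iteration 2: rows with reply_to in {5,10} -> c18 (id 6, d 2), c30 (id 9, d 2).
Iteration 3: no rows with reply_to in {6,9}; recursion stops.
SUM(d) = 0 + 1 + 1 + 2 + 2 = 6.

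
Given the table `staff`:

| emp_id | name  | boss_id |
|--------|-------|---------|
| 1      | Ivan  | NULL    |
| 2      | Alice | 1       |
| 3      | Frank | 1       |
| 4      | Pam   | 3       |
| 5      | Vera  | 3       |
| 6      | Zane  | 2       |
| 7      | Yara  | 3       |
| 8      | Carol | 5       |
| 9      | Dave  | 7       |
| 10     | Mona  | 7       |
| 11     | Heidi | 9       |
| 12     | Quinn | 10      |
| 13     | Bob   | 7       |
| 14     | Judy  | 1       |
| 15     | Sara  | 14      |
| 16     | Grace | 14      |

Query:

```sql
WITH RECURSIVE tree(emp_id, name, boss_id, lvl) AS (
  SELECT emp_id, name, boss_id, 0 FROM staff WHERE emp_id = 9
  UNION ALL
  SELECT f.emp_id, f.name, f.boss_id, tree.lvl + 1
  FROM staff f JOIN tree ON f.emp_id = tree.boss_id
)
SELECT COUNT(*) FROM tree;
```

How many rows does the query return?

Base: emp_id=9 (Dave), boss_id=7, lvl 0.
Iteration 1: join on emp_id=7 -> Yara (id 7, boss_id=3, lvl 1).
Iteration 2: join on emp_id=3 -> Frank (id 3, boss_id=1, lvl 2).
Iteration 3: join on emp_id=1 -> Ivan (id 1, boss_id=NULL, lvl 3).
Iteration 4: boss_id is NULL; no match; recursion stops.
Total rows emitted: 4.

4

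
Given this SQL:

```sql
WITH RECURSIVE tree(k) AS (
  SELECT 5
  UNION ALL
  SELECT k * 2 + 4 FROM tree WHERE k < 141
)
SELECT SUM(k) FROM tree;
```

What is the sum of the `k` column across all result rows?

Base: k=5.
Iteration 1: 5 < 141 holds -> k = 5 * 2 + 4 = 14.
Iteration 2: 14 < 141 holds -> k = 14 * 2 + 4 = 32.
Iteration 3: 32 < 141 holds -> k = 32 * 2 + 4 = 68.
Iteration 4: 68 < 141 holds -> k = 68 * 2 + 4 = 140.
Iteration 5: 140 < 141 holds -> k = 140 * 2 + 4 = 284.
Iteration 6: 284 < 141 fails; recursion stops.
SUM(k) = 5 + 14 + 32 + 68 + 140 + 284 = 543.

543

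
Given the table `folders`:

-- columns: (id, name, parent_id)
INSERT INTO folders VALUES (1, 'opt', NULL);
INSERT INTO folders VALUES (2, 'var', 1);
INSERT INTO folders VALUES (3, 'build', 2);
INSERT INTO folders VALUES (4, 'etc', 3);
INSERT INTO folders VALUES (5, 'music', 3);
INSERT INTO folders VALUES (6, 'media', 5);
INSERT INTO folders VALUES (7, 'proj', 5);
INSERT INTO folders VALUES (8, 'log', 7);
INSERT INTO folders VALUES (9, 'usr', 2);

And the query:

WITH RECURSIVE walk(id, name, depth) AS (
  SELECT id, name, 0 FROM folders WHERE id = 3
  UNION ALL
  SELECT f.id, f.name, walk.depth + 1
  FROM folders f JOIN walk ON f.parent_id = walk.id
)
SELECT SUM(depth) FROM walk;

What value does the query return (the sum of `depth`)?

Base: id=3 (build) at depth 0.
Iteration 1: rows with parent_id in {3} -> etc (id 4, depth 1), music (id 5, depth 1).
Iteration 2: rows with parent_id in {4,5} -> media (id 6, depth 2), proj (id 7, depth 2).
Iteration 3: rows with parent_id in {6,7} -> log (id 8, depth 3).
Iteration 4: no rows with parent_id in {8}; recursion stops.
SUM(depth) = 0 + 1 + 1 + 2 + 2 + 3 = 9.

9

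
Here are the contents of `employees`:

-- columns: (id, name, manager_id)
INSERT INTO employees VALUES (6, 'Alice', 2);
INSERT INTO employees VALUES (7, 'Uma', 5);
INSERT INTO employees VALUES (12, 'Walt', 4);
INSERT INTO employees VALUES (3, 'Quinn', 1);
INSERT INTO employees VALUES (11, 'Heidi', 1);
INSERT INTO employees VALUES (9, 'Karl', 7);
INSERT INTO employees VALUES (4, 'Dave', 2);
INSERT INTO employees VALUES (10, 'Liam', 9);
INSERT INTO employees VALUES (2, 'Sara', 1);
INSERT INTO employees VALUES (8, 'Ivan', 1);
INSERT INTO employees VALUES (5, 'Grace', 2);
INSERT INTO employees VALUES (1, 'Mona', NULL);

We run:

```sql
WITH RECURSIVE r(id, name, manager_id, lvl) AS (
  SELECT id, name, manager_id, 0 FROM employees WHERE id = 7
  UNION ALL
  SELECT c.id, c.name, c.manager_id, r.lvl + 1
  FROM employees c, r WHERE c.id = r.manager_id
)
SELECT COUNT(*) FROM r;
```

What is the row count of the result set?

Base: id=7 (Uma), manager_id=5, lvl 0.
Iteration 1: join on id=5 -> Grace (id 5, manager_id=2, lvl 1).
Iteration 2: join on id=2 -> Sara (id 2, manager_id=1, lvl 2).
Iteration 3: join on id=1 -> Mona (id 1, manager_id=NULL, lvl 3).
Iteration 4: manager_id is NULL; no match; recursion stops.
Total rows emitted: 4.

4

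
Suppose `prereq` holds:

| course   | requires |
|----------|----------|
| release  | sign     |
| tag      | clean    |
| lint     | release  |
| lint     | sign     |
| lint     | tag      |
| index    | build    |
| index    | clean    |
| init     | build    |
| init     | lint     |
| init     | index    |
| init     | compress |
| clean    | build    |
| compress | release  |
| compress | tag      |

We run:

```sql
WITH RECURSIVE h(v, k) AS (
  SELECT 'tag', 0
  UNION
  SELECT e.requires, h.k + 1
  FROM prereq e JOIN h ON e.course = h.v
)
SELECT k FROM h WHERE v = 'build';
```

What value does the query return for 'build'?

Base: (tag, k=0).
Iteration 1: edges from {tag} -> (clean, k=1).
Iteration 2: edges from {clean} -> (build, k=2).
Iteration 3: no outgoing edges from {build}; recursion stops.

2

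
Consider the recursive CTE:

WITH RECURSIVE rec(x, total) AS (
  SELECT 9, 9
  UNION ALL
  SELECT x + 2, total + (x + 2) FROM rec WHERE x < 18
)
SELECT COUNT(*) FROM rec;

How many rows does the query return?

Base: x=9, total=9.
Iteration 1: 9 < 18 holds -> x = 9 + 2 = 11, total = 9 + 11 = 20.
Iteration 2: 11 < 18 holds -> x = 11 + 2 = 13, total = 20 + 13 = 33.
Iteration 3: 13 < 18 holds -> x = 13 + 2 = 15, total = 33 + 15 = 48.
Iteration 4: 15 < 18 holds -> x = 15 + 2 = 17, total = 48 + 17 = 65.
Iteration 5: 17 < 18 holds -> x = 17 + 2 = 19, total = 65 + 19 = 84.
Iteration 6: 19 < 18 fails; recursion stops.
Total rows emitted: 6.

6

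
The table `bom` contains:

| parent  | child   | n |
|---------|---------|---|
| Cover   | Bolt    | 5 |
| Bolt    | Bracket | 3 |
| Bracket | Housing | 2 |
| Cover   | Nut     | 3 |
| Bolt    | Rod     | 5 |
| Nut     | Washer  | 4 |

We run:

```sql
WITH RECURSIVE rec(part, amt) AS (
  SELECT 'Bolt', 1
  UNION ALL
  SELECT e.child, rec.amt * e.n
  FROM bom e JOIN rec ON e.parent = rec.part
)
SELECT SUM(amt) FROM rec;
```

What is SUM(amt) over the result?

15

Base: (Bolt, amt=1).
Iteration 1: components of {Bolt} -> Bracket = 1*3 = 3, Rod = 1*5 = 5.
Iteration 2: components of {Bracket,Rod} -> Housing = 3*2 = 6.
Iteration 3: no further components; recursion stops.
SUM(amt) = 1 + 3 + 5 + 6 = 15.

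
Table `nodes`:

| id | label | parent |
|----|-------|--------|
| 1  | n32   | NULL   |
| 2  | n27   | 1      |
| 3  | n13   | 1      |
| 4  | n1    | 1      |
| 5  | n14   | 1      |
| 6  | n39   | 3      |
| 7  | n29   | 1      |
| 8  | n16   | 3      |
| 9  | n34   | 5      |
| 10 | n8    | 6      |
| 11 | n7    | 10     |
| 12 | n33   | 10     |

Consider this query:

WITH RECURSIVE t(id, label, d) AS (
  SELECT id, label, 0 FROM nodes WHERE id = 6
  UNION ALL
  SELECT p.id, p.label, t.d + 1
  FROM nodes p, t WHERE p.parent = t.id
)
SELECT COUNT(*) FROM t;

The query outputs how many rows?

4

Base: id=6 (n39) at d 0.
Iteration 1: rows with parent in {6} -> n8 (id 10, d 1).
Iteration 2: rows with parent in {10} -> n7 (id 11, d 2), n33 (id 12, d 2).
Iteration 3: no rows with parent in {11,12}; recursion stops.
Total rows emitted: 4.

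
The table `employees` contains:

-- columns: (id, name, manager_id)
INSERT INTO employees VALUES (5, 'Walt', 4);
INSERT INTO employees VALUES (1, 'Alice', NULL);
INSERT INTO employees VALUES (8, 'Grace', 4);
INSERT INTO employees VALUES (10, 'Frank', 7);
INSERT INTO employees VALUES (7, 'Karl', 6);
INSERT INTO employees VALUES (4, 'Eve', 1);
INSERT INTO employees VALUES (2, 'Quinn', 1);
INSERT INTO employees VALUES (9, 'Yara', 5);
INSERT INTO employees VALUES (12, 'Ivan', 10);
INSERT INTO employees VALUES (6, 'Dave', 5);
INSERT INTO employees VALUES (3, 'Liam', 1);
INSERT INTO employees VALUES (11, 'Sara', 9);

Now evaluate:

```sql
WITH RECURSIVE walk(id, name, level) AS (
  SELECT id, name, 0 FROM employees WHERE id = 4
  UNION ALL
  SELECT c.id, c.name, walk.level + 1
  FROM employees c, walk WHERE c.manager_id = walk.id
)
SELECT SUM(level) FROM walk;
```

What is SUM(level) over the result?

21

Base: id=4 (Eve) at level 0.
Iteration 1: rows with manager_id in {4} -> Walt (id 5, level 1), Grace (id 8, level 1).
Iteration 2: rows with manager_id in {5,8} -> Dave (id 6, level 2), Yara (id 9, level 2).
Iteration 3: rows with manager_id in {6,9} -> Karl (id 7, level 3), Sara (id 11, level 3).
Iteration 4: rows with manager_id in {7,11} -> Frank (id 10, level 4).
Iteration 5: rows with manager_id in {10} -> Ivan (id 12, level 5).
Iteration 6: no rows with manager_id in {12}; recursion stops.
SUM(level) = 0 + 1 + 1 + 2 + 2 + 3 + 3 + 4 + 5 = 21.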